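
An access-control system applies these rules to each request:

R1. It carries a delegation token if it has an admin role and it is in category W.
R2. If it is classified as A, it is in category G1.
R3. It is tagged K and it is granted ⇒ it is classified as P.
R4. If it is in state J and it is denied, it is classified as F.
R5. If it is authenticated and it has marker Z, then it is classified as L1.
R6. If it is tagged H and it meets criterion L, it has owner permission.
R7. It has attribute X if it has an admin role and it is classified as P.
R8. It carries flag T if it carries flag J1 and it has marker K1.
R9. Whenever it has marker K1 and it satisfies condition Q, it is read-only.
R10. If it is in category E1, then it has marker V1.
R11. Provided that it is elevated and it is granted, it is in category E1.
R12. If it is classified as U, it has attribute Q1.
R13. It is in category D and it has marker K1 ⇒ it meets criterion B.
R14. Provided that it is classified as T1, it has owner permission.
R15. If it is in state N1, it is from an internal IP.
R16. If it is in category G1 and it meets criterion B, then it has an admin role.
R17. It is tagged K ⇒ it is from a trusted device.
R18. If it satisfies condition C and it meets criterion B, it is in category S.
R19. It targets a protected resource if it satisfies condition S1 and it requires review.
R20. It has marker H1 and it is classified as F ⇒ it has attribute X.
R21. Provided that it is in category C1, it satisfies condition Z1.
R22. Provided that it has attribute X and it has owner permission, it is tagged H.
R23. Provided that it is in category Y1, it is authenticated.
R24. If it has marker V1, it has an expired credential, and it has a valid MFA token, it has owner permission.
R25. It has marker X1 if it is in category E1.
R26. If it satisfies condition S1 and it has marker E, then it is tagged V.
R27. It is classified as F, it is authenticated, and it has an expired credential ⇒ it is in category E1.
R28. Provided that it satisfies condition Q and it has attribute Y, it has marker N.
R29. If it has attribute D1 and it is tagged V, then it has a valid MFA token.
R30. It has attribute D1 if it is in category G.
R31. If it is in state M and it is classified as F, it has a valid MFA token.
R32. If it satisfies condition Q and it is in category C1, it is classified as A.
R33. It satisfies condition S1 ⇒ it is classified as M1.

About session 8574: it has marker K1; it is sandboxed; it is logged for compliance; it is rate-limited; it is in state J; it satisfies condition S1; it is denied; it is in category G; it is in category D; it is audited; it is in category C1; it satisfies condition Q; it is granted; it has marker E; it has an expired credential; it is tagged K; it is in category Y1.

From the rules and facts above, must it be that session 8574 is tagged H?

Yes

By R3 (it is tagged K, it is granted): it is classified as P.
By R4 (it is in state J, it is denied): it is classified as F.
By R13 (it is in category D, it has marker K1): it meets criterion B.
By R23 (it is in category Y1): it is authenticated.
By R26 (it satisfies condition S1, it has marker E): it is tagged V.
By R27 (it is classified as F, it is authenticated, it has an expired credential): it is in category E1.
By R30 (it is in category G): it has attribute D1.
By R32 (it satisfies condition Q, it is in category C1): it is classified as A.
By R2 (it is classified as A): it is in category G1.
By R10 (it is in category E1): it has marker V1.
By R16 (it is in category G1, it meets criterion B): it has an admin role.
By R29 (it has attribute D1, it is tagged V): it has a valid MFA token.
By R7 (it has an admin role, it is classified as P): it has attribute X.
By R24 (it has marker V1, it has an expired credential, it has a valid MFA token): it has owner permission.
By R22 (it has attribute X, it has owner permission): it is tagged H.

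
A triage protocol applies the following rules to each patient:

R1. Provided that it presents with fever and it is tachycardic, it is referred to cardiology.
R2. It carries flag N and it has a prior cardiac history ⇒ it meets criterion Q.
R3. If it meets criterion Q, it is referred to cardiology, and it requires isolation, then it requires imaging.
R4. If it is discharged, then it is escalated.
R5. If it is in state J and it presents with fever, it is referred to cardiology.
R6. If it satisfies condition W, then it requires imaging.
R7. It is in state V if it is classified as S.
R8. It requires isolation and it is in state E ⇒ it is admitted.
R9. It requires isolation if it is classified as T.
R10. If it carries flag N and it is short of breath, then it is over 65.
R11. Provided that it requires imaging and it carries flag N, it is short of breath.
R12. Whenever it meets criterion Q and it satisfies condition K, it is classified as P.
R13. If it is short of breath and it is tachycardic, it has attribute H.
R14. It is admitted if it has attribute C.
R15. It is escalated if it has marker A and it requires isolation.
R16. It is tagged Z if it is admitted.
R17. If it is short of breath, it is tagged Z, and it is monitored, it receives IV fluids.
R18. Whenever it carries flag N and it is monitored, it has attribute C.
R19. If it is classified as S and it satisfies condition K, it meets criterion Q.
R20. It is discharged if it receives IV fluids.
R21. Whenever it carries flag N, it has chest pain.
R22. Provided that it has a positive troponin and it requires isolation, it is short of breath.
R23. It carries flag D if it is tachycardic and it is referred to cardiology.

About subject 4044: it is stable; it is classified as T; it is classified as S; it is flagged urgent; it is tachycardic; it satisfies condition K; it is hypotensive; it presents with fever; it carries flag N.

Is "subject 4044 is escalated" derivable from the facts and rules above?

No

Forward chaining from the given facts derives: is referred to cardiology, is in state V, requires isolation, meets criterion Q, has chest pain, carries flag D, requires imaging, is short of breath, is classified as P, has attribute H, is over 65.
Rules concluding "it is escalated": R4 needs "it is discharged"; R15 needs "it has marker A" — none of these are established.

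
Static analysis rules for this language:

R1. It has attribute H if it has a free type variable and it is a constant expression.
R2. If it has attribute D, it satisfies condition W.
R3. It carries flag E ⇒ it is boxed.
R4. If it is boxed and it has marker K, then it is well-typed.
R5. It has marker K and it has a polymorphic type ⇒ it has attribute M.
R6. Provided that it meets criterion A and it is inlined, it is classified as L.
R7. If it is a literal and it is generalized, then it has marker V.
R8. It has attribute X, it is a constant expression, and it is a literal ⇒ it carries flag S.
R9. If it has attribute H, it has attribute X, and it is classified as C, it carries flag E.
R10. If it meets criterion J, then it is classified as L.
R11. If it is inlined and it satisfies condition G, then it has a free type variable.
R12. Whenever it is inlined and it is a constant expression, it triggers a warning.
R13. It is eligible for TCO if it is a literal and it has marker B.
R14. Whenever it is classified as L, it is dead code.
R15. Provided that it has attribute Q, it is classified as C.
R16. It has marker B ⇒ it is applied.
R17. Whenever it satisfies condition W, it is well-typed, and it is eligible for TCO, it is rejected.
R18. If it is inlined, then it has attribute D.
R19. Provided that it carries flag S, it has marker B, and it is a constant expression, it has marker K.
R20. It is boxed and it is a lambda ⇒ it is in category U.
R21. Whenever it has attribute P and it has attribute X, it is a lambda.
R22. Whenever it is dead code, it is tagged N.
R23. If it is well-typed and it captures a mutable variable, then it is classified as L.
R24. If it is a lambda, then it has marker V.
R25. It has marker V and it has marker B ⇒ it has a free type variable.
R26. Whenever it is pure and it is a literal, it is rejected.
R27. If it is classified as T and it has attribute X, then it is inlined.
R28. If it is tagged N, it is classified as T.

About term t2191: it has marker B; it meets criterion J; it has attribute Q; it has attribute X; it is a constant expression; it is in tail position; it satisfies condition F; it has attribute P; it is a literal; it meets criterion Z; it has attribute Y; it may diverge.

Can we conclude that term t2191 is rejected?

By R8 (it has attribute X, it is a constant expression, it is a literal): it carries flag S.
By R10 (it meets criterion J): it is classified as L.
By R13 (it is a literal, it has marker B): it is eligible for TCO.
By R14 (it is classified as L): it is dead code.
By R15 (it has attribute Q): it is classified as C.
By R19 (it carries flag S, it has marker B, it is a constant expression): it has marker K.
By R21 (it has attribute P, it has attribute X): it is a lambda.
By R22 (it is dead code): it is tagged N.
By R24 (it is a lambda): it has marker V.
By R25 (it has marker V, it has marker B): it has a free type variable.
By R28 (it is tagged N): it is classified as T.
By R1 (it has a free type variable, it is a constant expression): it has attribute H.
By R9 (it has attribute H, it has attribute X, it is classified as C): it carries flag E.
By R27 (it is classified as T, it has attribute X): it is inlined.
By R3 (it carries flag E): it is boxed.
By R4 (it is boxed, it has marker K): it is well-typed.
By R18 (it is inlined): it has attribute D.
By R2 (it has attribute D): it satisfies condition W.
By R17 (it satisfies condition W, it is well-typed, it is eligible for TCO): it is rejected.

Yes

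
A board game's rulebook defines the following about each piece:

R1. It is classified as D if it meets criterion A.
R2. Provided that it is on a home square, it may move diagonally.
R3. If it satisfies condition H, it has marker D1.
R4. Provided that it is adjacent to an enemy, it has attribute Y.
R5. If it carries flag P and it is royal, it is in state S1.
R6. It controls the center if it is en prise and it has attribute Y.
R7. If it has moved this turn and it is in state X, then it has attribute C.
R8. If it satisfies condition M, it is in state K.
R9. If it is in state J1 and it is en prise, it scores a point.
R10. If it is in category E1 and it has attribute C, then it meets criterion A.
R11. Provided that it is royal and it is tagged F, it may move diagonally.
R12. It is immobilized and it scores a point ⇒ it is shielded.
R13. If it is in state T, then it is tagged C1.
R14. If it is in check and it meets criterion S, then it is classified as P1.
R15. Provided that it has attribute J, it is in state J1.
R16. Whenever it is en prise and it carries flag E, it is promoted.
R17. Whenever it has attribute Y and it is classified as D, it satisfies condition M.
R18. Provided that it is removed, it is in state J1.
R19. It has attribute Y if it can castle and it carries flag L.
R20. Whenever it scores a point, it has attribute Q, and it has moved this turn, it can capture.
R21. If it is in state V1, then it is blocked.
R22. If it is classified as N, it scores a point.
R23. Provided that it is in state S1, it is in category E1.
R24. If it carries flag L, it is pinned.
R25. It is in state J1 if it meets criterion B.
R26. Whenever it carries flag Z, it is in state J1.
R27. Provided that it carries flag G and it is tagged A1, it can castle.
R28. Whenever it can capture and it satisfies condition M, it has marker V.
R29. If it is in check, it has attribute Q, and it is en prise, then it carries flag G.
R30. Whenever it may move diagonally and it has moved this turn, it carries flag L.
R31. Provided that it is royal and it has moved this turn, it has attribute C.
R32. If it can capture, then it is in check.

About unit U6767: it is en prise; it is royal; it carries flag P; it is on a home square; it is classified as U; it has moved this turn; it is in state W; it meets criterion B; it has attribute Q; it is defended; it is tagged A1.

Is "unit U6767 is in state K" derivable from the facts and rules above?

By R2 (it is on a home square): it may move diagonally.
By R5 (it carries flag P, it is royal): it is in state S1.
By R23 (it is in state S1): it is in category E1.
By R25 (it meets criterion B): it is in state J1.
By R30 (it may move diagonally, it has moved this turn): it carries flag L.
By R31 (it is royal, it has moved this turn): it has attribute C.
By R9 (it is in state J1, it is en prise): it scores a point.
By R10 (it is in category E1, it has attribute C): it meets criterion A.
By R20 (it scores a point, it has attribute Q, it has moved this turn): it can capture.
By R32 (it can capture): it is in check.
By R1 (it meets criterion A): it is classified as D.
By R29 (it is in check, it has attribute Q, it is en prise): it carries flag G.
By R27 (it carries flag G, it is tagged A1): it can castle.
By R19 (it can castle, it carries flag L): it has attribute Y.
By R17 (it has attribute Y, it is classified as D): it satisfies condition M.
By R8 (it satisfies condition M): it is in state K.

Yes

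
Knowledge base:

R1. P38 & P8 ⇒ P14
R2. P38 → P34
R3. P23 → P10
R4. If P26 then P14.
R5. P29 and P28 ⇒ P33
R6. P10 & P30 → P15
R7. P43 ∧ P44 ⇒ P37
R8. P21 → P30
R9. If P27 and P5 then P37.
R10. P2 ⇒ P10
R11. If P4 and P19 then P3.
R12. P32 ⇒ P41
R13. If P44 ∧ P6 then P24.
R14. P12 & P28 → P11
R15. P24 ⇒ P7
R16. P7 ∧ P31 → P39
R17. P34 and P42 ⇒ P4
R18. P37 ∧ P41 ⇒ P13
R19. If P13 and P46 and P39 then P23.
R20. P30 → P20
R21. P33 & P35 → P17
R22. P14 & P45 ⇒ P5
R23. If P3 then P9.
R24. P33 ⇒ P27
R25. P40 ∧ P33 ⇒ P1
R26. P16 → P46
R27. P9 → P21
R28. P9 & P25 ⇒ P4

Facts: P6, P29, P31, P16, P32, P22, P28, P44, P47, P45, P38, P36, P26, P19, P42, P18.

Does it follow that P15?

Yes

P34  (by R2: P38)
P14  (by R4: P26)
P33  (by R5: P29, P28)
P41  (by R12: P32)
P24  (by R13: P44, P6)
P7  (by R15: P24)
P39  (by R16: P7, P31)
P4  (by R17: P34, P42)
P5  (by R22: P14, P45)
P27  (by R24: P33)
P46  (by R26: P16)
P37  (by R9: P27, P5)
P3  (by R11: P4, P19)
P13  (by R18: P37, P41)
P23  (by R19: P13, P46, P39)
P9  (by R23: P3)
P21  (by R27: P9)
P10  (by R3: P23)
P30  (by R8: P21)
P15  (by R6: P10, P30)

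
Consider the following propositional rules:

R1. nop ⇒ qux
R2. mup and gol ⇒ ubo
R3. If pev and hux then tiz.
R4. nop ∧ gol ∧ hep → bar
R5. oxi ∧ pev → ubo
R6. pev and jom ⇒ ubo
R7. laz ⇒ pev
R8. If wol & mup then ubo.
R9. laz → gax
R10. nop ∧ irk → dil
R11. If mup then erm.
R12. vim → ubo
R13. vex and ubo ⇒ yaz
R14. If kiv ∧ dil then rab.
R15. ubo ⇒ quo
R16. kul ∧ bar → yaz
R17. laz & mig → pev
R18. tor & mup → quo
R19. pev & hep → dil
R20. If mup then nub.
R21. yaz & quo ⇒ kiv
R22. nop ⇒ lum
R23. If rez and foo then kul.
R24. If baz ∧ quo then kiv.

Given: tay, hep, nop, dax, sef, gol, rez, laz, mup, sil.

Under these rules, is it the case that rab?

Forward chaining from the given facts derives: qux, ubo, bar, pev, gax, erm, quo, dil, nub, lum.
The only rule concluding rab is R14, which needs kiv; that is never established.

No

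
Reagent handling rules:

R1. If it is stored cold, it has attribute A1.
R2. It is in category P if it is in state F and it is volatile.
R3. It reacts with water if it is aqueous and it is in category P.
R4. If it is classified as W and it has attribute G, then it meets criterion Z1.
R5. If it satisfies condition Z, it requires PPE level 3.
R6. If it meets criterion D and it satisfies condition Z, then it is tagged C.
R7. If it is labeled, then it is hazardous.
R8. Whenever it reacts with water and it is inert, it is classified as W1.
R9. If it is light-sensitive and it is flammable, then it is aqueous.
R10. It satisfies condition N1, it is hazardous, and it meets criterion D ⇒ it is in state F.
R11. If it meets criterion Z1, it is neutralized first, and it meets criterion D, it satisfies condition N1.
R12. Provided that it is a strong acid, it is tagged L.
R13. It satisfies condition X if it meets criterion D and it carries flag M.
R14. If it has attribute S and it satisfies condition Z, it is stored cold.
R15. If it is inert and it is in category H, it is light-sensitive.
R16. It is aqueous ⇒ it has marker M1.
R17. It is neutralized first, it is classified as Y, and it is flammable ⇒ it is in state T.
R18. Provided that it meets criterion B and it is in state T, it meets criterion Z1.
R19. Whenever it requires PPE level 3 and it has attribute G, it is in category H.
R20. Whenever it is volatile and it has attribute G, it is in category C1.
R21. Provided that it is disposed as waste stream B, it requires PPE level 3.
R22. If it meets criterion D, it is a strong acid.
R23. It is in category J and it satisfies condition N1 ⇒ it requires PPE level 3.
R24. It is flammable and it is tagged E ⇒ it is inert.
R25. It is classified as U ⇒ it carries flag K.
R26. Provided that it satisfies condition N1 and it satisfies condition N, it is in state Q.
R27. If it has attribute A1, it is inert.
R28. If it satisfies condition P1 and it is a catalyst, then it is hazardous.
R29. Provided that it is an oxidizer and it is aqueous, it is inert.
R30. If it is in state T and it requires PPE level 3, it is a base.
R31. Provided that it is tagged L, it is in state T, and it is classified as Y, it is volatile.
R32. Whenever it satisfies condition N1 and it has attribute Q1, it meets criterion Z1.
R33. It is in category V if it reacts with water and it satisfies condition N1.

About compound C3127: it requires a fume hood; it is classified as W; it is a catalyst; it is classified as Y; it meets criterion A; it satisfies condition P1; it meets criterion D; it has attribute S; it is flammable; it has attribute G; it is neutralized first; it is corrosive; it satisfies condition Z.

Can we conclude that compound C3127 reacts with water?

Yes

By R4 (it is classified as W, it has attribute G): it meets criterion Z1.
By R5 (it satisfies condition Z): it requires PPE level 3.
By R11 (it meets criterion Z1, it is neutralized first, it meets criterion D): it satisfies condition N1.
By R14 (it has attribute S, it satisfies condition Z): it is stored cold.
By R17 (it is neutralized first, it is classified as Y, it is flammable): it is in state T.
By R19 (it requires PPE level 3, it has attribute G): it is in category H.
By R22 (it meets criterion D): it is a strong acid.
By R28 (it satisfies condition P1, it is a catalyst): it is hazardous.
By R1 (it is stored cold): it has attribute A1.
By R10 (it satisfies condition N1, it is hazardous, it meets criterion D): it is in state F.
By R12 (it is a strong acid): it is tagged L.
By R27 (it has attribute A1): it is inert.
By R31 (it is tagged L, it is in state T, it is classified as Y): it is volatile.
By R2 (it is in state F, it is volatile): it is in category P.
By R15 (it is inert, it is in category H): it is light-sensitive.
By R9 (it is light-sensitive, it is flammable): it is aqueous.
By R3 (it is aqueous, it is in category P): it reacts with water.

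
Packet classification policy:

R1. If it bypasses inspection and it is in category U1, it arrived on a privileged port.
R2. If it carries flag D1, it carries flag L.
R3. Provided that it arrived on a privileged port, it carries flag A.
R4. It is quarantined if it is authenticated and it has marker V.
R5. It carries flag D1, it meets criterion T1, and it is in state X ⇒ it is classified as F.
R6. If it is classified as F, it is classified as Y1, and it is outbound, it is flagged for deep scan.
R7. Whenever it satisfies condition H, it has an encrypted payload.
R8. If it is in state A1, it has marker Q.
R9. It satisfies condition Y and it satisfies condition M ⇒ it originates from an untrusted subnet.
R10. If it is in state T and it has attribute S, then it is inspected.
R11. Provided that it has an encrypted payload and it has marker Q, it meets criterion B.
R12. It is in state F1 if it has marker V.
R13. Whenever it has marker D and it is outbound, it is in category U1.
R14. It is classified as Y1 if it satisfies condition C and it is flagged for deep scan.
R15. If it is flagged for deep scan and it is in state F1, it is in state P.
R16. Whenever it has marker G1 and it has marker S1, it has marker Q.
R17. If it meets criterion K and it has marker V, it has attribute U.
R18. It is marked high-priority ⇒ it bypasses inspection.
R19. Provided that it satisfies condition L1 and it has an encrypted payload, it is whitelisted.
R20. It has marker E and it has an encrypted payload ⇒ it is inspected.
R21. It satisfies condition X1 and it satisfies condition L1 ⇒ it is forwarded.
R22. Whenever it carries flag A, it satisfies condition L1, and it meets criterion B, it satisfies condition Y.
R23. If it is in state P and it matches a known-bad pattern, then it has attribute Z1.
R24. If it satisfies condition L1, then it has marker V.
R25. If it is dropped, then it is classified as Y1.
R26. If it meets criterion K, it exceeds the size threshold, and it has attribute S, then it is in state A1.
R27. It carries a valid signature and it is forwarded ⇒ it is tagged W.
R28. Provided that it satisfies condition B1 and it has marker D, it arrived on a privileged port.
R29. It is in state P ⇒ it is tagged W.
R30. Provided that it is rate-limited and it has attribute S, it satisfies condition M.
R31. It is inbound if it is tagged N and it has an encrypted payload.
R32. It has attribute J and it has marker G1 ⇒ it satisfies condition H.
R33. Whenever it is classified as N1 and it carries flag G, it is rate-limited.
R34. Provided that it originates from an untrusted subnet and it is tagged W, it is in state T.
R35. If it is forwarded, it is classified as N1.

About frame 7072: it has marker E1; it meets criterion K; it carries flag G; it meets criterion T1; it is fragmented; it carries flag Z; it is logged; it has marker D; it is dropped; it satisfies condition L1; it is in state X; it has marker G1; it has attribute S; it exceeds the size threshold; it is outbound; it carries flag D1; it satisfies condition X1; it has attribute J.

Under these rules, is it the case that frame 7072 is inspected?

Forward chaining from the given facts derives: carries flag L, is classified as F, is in category U1, is forwarded, has marker V, is classified as Y1, is in state A1, satisfies condition H, is classified as N1, is flagged for deep scan, has an encrypted payload, has marker Q, meets criterion B, is in state F1, is in state P, has attribute U, is whitelisted, is tagged W, is rate-limited, satisfies condition M.
Rules concluding "it is inspected": R10 needs "it is in state T"; R20 needs "it has marker E" — none of these are established.

No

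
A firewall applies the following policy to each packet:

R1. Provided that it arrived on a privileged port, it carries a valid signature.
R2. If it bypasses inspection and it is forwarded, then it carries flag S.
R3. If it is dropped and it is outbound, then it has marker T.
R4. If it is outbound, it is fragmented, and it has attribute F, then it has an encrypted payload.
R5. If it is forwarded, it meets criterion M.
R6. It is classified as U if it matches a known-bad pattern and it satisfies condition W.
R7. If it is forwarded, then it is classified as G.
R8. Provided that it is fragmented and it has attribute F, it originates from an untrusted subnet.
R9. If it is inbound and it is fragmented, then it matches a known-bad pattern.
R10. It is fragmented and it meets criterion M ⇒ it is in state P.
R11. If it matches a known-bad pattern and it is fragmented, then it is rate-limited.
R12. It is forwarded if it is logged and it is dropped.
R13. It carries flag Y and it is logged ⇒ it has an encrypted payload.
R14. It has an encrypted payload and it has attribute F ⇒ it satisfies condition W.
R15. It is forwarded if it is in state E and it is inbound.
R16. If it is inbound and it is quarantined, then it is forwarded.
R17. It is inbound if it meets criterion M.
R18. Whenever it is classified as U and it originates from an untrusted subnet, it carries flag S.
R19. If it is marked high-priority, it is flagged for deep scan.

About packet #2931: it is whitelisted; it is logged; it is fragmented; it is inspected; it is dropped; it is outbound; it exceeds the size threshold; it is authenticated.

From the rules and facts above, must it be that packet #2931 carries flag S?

Forward chaining from the given facts derives: has marker T, is forwarded, meets criterion M, is classified as G, is in state P, is inbound, matches a known-bad pattern, is rate-limited.
Rules concluding "it carries flag S": R2 needs "it bypasses inspection"; R18 needs "it is classified as U" — none of these are established.

No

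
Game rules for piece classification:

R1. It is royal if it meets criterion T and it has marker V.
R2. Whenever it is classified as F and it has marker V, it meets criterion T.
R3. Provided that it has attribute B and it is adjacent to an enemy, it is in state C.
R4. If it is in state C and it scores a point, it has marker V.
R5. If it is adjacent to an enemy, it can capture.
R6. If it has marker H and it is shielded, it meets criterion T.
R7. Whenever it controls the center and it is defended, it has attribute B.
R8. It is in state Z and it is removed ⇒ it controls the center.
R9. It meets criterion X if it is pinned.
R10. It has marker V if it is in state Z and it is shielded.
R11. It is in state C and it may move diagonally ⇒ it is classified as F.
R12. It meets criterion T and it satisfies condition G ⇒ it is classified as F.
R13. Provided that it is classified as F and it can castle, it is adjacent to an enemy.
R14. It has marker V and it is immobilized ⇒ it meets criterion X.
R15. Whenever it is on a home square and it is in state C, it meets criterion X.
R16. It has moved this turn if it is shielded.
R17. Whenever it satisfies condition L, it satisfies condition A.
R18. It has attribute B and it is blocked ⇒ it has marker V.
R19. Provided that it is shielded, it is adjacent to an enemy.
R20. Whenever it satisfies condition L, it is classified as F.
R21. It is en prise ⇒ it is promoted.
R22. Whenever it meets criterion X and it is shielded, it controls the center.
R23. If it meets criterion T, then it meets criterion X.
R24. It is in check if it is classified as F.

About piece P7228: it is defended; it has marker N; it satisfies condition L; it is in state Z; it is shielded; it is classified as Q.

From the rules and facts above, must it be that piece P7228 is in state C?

By R10 (it is in state Z, it is shielded): it has marker V.
By R19 (it is shielded): it is adjacent to an enemy.
By R20 (it satisfies condition L): it is classified as F.
By R2 (it is classified as F, it has marker V): it meets criterion T.
By R23 (it meets criterion T): it meets criterion X.
By R22 (it meets criterion X, it is shielded): it controls the center.
By R7 (it controls the center, it is defended): it has attribute B.
By R3 (it has attribute B, it is adjacent to an enemy): it is in state C.

Yes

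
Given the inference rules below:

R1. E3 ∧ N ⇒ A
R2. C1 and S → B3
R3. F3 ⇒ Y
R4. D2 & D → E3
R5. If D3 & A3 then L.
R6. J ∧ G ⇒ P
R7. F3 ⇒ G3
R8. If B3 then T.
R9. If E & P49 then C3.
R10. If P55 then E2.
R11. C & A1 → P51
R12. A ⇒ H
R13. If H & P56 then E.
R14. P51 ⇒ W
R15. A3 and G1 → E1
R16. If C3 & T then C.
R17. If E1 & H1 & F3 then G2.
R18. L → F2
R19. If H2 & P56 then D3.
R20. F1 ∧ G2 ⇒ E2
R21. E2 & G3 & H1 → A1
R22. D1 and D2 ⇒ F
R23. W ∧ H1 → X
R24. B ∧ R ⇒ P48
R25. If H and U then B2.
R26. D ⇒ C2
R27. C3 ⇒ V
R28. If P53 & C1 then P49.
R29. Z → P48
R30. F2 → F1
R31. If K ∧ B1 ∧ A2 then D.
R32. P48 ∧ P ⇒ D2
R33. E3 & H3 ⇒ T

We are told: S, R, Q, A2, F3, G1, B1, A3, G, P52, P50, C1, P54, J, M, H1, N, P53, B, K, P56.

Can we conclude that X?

Forward chaining from the given facts derives: B3, Y, P, G3, T, E1, G2, P48, P49, D, D2, E3, C2, A, H, E, C3, C, V.
The only rule concluding X is R23, which needs W; that is never established.

No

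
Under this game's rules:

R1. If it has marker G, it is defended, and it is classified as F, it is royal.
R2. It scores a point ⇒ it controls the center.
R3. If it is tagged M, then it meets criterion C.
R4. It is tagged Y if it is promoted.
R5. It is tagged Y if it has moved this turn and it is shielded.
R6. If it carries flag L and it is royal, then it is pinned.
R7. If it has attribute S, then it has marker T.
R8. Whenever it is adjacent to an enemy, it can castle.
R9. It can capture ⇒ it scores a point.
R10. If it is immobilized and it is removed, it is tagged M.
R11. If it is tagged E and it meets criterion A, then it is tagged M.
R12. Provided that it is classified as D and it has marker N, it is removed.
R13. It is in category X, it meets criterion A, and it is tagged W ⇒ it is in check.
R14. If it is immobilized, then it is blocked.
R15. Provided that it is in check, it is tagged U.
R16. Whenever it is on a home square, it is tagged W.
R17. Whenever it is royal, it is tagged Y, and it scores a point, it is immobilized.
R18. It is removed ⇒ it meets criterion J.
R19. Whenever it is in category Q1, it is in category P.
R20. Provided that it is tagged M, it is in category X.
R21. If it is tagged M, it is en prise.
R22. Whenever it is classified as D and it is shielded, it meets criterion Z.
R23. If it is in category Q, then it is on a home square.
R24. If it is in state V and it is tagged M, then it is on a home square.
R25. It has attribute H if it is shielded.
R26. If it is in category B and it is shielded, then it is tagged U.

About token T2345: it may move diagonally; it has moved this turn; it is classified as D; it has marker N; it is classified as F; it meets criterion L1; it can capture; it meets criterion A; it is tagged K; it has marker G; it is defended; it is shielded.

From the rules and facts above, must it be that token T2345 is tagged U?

No

Forward chaining from the given facts derives: is royal, is tagged Y, scores a point, is removed, is immobilized, meets criterion J, meets criterion Z, has attribute H, controls the center, is tagged M, is blocked, is in category X, is en prise, meets criterion C.
Rules concluding "it is tagged U": R15 needs "it is in check"; R26 needs "it is in category B" — none of these are established.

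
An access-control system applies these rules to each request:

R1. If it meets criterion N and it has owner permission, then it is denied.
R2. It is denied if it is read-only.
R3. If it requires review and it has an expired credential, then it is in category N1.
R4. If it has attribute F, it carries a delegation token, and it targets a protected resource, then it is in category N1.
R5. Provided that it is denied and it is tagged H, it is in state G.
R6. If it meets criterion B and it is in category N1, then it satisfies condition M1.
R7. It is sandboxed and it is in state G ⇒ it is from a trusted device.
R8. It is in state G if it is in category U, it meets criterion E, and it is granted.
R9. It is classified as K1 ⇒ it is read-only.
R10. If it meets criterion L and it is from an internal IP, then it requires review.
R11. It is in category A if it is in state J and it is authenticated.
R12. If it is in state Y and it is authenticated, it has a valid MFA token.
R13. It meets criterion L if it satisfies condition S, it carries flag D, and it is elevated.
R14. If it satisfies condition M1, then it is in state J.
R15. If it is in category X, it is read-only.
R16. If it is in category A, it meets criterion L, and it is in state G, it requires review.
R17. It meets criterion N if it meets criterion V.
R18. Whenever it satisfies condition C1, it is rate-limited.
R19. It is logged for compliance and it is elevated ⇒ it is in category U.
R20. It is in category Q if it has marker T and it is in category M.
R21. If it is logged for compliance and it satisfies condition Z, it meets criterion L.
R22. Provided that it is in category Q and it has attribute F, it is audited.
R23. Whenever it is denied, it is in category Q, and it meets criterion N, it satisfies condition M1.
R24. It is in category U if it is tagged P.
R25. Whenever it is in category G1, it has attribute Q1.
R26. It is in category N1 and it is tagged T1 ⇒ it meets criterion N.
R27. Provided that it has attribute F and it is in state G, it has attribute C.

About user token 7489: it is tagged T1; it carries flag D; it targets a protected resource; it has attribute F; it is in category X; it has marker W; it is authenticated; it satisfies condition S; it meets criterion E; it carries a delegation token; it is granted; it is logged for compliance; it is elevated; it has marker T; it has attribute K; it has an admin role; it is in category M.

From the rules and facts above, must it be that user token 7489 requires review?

By R4 (it has attribute F, it carries a delegation token, it targets a protected resource): it is in category N1.
By R13 (it satisfies condition S, it carries flag D, it is elevated): it meets criterion L.
By R15 (it is in category X): it is read-only.
By R19 (it is logged for compliance, it is elevated): it is in category U.
By R20 (it has marker T, it is in category M): it is in category Q.
By R26 (it is in category N1, it is tagged T1): it meets criterion N.
By R2 (it is read-only): it is denied.
By R8 (it is in category U, it meets criterion E, it is granted): it is in state G.
By R23 (it is denied, it is in category Q, it meets criterion N): it satisfies condition M1.
By R14 (it satisfies condition M1): it is in state J.
By R11 (it is in state J, it is authenticated): it is in category A.
By R16 (it is in category A, it meets criterion L, it is in state G): it requires review.

Yes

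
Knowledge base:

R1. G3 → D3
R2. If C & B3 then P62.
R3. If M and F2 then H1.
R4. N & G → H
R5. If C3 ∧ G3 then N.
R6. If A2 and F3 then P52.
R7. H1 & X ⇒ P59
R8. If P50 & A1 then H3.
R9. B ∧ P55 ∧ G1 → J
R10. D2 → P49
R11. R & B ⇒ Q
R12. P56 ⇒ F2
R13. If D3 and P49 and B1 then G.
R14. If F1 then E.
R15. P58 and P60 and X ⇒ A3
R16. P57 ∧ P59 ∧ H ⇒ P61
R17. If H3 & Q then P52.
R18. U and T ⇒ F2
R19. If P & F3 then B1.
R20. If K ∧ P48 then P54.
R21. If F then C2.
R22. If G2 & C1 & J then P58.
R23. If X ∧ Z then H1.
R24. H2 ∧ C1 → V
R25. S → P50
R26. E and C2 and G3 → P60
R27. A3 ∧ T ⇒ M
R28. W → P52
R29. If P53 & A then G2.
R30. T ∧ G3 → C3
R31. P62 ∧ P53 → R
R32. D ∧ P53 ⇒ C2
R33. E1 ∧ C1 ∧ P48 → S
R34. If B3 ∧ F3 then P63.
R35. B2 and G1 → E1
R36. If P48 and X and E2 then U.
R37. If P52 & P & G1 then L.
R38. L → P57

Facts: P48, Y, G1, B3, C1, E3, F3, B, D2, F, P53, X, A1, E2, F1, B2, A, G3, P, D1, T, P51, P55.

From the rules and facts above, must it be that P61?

No

Forward chaining from the given facts derives: D3, J, P49, E, B1, C2, P60, G2, C3, P63, E1, U, N, G, F2, P58, S, H, A3, P50, M, H1, P59, H3.
The only rule concluding P61 is R16, which needs P57; that is never established.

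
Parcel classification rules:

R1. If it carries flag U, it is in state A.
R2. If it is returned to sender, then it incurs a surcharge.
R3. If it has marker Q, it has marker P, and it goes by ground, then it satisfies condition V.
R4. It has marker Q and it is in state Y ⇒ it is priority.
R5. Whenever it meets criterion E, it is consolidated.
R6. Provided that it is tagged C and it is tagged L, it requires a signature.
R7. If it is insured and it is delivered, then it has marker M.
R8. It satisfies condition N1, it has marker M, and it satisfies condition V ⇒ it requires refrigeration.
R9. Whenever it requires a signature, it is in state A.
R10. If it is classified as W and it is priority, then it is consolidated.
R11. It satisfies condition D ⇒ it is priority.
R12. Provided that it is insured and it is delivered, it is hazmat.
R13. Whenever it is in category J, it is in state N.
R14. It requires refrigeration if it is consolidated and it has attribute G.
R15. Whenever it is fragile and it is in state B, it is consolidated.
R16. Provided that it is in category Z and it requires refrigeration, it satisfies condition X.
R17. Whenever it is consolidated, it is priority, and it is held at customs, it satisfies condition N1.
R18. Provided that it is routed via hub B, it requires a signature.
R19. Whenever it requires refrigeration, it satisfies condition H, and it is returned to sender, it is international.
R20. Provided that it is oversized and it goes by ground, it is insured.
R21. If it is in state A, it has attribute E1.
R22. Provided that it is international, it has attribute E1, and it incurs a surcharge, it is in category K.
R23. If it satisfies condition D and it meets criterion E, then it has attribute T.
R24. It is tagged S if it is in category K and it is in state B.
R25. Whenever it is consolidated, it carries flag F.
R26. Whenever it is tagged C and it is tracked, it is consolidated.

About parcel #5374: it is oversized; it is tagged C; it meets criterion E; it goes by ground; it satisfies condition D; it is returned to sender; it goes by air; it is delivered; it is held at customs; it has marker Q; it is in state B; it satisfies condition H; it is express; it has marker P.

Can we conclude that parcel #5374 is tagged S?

Forward chaining from the given facts derives: incurs a surcharge, satisfies condition V, is consolidated, is priority, satisfies condition N1, is insured, has attribute T, carries flag F, has marker M, requires refrigeration, is hazmat, is international.
The only rule concluding "it is tagged S" is R24, which needs "it is in category K"; that is never established.

No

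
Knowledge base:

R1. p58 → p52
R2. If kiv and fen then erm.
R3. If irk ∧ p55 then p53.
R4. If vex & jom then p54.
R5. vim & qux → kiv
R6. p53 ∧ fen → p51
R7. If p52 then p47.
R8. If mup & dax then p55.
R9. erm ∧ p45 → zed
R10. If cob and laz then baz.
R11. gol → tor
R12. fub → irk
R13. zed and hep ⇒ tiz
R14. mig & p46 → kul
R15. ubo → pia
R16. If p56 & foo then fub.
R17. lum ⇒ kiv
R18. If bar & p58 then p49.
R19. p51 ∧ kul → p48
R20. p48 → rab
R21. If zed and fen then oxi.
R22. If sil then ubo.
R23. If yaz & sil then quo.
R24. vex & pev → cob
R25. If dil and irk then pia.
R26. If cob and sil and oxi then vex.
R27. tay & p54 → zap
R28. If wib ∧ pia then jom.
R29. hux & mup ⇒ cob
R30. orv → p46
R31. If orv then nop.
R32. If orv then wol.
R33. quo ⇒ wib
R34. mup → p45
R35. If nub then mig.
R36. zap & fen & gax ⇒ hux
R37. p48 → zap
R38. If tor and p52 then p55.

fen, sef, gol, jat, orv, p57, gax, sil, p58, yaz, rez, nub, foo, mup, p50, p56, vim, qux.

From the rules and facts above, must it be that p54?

Yes

p52  (by R1: p58)
kiv  (by R5: vim, qux)
tor  (by R11: gol)
fub  (by R16: p56, foo)
ubo  (by R22: sil)
quo  (by R23: yaz, sil)
p46  (by R30: orv)
wib  (by R33: quo)
p45  (by R34: mup)
mig  (by R35: nub)
p55  (by R38: tor, p52)
erm  (by R2: kiv, fen)
zed  (by R9: erm, p45)
irk  (by R12: fub)
kul  (by R14: mig, p46)
pia  (by R15: ubo)
oxi  (by R21: zed, fen)
jom  (by R28: wib, pia)
p53  (by R3: irk, p55)
p51  (by R6: p53, fen)
p48  (by R19: p51, kul)
zap  (by R37: p48)
hux  (by R36: zap, fen, gax)
cob  (by R29: hux, mup)
vex  (by R26: cob, sil, oxi)
p54  (by R4: vex, jom)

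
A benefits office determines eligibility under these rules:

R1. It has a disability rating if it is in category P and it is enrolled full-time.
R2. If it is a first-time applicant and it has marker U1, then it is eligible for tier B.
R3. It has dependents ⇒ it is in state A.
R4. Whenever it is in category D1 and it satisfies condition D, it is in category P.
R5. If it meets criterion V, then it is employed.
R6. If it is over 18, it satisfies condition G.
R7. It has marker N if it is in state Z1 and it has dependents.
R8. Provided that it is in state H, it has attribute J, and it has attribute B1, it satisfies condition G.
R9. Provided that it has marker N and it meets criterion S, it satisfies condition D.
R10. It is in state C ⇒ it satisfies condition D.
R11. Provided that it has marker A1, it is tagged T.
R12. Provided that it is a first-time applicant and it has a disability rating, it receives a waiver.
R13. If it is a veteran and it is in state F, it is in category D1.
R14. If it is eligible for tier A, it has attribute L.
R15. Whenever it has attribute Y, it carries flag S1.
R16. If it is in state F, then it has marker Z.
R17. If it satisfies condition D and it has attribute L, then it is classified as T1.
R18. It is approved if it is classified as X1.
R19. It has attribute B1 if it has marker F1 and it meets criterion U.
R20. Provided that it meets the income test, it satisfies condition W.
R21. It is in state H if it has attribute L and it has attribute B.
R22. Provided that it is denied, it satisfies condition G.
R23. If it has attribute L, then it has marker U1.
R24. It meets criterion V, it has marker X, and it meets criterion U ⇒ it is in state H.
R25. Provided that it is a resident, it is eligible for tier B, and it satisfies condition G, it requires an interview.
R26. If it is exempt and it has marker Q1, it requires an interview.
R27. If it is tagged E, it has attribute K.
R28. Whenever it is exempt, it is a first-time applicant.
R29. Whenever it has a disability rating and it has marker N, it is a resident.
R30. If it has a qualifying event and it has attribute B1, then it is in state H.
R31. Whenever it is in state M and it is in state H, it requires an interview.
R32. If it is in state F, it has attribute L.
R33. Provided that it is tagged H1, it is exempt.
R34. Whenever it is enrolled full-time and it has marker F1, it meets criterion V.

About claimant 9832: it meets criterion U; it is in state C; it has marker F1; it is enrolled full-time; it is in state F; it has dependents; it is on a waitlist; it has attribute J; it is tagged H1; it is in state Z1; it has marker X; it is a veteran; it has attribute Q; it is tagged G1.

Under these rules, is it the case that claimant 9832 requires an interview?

By R7 (it is in state Z1, it has dependents): it has marker N.
By R10 (it is in state C): it satisfies condition D.
By R13 (it is a veteran, it is in state F): it is in category D1.
By R19 (it has marker F1, it meets criterion U): it has attribute B1.
By R32 (it is in state F): it has attribute L.
By R33 (it is tagged H1): it is exempt.
By R34 (it is enrolled full-time, it has marker F1): it meets criterion V.
By R4 (it is in category D1, it satisfies condition D): it is in category P.
By R23 (it has attribute L): it has marker U1.
By R24 (it meets criterion V, it has marker X, it meets criterion U): it is in state H.
By R28 (it is exempt): it is a first-time applicant.
By R1 (it is in category P, it is enrolled full-time): it has a disability rating.
By R2 (it is a first-time applicant, it has marker U1): it is eligible for tier B.
By R8 (it is in state H, it has attribute J, it has attribute B1): it satisfies condition G.
By R29 (it has a disability rating, it has marker N): it is a resident.
By R25 (it is a resident, it is eligible for tier B, it satisfies condition G): it requires an interview.

Yes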